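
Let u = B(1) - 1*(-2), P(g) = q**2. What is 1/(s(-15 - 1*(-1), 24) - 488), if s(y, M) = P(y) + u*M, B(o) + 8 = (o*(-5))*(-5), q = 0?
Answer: -1/32 ≈ -0.031250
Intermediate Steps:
B(o) = -8 + 25*o (B(o) = -8 + (o*(-5))*(-5) = -8 - 5*o*(-5) = -8 + 25*o)
P(g) = 0 (P(g) = 0**2 = 0)
u = 19 (u = (-8 + 25*1) - 1*(-2) = (-8 + 25) + 2 = 17 + 2 = 19)
s(y, M) = 19*M (s(y, M) = 0 + 19*M = 19*M)
1/(s(-15 - 1*(-1), 24) - 488) = 1/(19*24 - 488) = 1/(456 - 488) = 1/(-32) = -1/32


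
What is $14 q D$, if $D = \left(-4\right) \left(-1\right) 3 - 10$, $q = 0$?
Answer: $0$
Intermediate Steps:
$D = 2$ ($D = 4 \cdot 3 - 10 = 12 - 10 = 2$)
$14 q D = 14 \cdot 0 \cdot 2 = 14 \cdot 0 = 0$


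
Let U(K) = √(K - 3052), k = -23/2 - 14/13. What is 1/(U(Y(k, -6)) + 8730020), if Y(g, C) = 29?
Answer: 8730020/76213249203423 - I*√3023/76213249203423 ≈ 1.1455e-7 - 7.2142e-13*I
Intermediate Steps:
k = -327/26 (k = -23*½ - 14*1/13 = -23/2 - 14/13 = -327/26 ≈ -12.577)
U(K) = √(-3052 + K)
1/(U(Y(k, -6)) + 8730020) = 1/(√(-3052 + 29) + 8730020) = 1/(√(-3023) + 8730020) = 1/(I*√3023 + 8730020) = 1/(8730020 + I*√3023)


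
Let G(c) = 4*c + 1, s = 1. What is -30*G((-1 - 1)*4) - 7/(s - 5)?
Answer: 3727/4 ≈ 931.75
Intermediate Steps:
G(c) = 1 + 4*c
-30*G((-1 - 1)*4) - 7/(s - 5) = -30*(1 + 4*((-1 - 1)*4)) - 7/(1 - 5) = -30*(1 + 4*(-2*4)) - 7/(-4) = -30*(1 + 4*(-8)) - 7*(-1/4) = -30*(1 - 32) + 7/4 = -30*(-31) + 7/4 = 930 + 7/4 = 3727/4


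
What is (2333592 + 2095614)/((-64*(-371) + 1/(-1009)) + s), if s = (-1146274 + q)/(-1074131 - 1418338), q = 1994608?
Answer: 3713005192486842/19904318709983 ≈ 186.54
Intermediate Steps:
s = -282778/830823 (s = (-1146274 + 1994608)/(-1074131 - 1418338) = 848334/(-2492469) = 848334*(-1/2492469) = -282778/830823 ≈ -0.34036)
(2333592 + 2095614)/((-64*(-371) + 1/(-1009)) + s) = (2333592 + 2095614)/((-64*(-371) + 1/(-1009)) - 282778/830823) = 4429206/((23744 - 1/1009) - 282778/830823) = 4429206/(23957695/1009 - 282778/830823) = 4429206/(19904318709983/838300407) = 4429206*(838300407/19904318709983) = 3713005192486842/19904318709983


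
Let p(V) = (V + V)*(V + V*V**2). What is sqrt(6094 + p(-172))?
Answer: sqrt(1750491374) ≈ 41839.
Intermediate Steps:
p(V) = 2*V*(V + V**3) (p(V) = (2*V)*(V + V**3) = 2*V*(V + V**3))
sqrt(6094 + p(-172)) = sqrt(6094 + 2*(-172)**2*(1 + (-172)**2)) = sqrt(6094 + 2*29584*(1 + 29584)) = sqrt(6094 + 2*29584*29585) = sqrt(6094 + 1750485280) = sqrt(1750491374)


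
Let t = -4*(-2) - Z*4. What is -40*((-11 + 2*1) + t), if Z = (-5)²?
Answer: 4040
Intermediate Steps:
Z = 25
t = -92 (t = -4*(-2) - 25*4 = 8 - 100 = -92)
-40*((-11 + 2*1) + t) = -40*((-11 + 2*1) - 92) = -40*((-11 + 2) - 92) = -40*(-9 - 92) = -40*(-101) = 4040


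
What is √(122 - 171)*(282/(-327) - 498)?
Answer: -380632*I/109 ≈ -3492.0*I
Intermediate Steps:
√(122 - 171)*(282/(-327) - 498) = √(-49)*(282*(-1/327) - 498) = (7*I)*(-94/109 - 498) = (7*I)*(-54376/109) = -380632*I/109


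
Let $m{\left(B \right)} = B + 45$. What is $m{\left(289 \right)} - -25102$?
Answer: $25436$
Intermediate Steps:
$m{\left(B \right)} = 45 + B$
$m{\left(289 \right)} - -25102 = \left(45 + 289\right) - -25102 = 334 + \left(25252 - 150\right) = 334 + 25102 = 25436$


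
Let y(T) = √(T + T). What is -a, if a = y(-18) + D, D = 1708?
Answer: -1708 - 6*I ≈ -1708.0 - 6.0*I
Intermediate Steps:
y(T) = √2*√T (y(T) = √(2*T) = √2*√T)
a = 1708 + 6*I (a = √2*√(-18) + 1708 = √2*(3*I*√2) + 1708 = 6*I + 1708 = 1708 + 6*I ≈ 1708.0 + 6.0*I)
-a = -(1708 + 6*I) = -1708 - 6*I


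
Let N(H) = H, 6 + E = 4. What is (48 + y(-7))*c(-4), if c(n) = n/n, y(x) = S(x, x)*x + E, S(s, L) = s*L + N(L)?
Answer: -248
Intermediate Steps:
E = -2 (E = -6 + 4 = -2)
S(s, L) = L + L*s (S(s, L) = s*L + L = L*s + L = L + L*s)
y(x) = -2 + x**2*(1 + x) (y(x) = (x*(1 + x))*x - 2 = x**2*(1 + x) - 2 = -2 + x**2*(1 + x))
c(n) = 1
(48 + y(-7))*c(-4) = (48 + (-2 + (-7)**2*(1 - 7)))*1 = (48 + (-2 + 49*(-6)))*1 = (48 + (-2 - 294))*1 = (48 - 296)*1 = -248*1 = -248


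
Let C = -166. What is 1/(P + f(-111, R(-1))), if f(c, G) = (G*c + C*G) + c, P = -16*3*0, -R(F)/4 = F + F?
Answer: -1/2327 ≈ -0.00042974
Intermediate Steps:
R(F) = -8*F (R(F) = -4*(F + F) = -8*F)
P = 0 (P = -48*0 = 0)
f(c, G) = c - 166*G + G*c (f(c, G) = (G*c - 166*G) + c = (-166*G + G*c) + c = c - 166*G + G*c)
1/(P + f(-111, R(-1))) = 1/(0 + (-111 - (-1328)*(-1) - 8*(-1)*(-111))) = 1/(0 + (-111 - 166*8 + 8*(-111))) = 1/(0 + (-111 - 1328 - 888)) = 1/(0 - 2327) = 1/(-2327) = -1/2327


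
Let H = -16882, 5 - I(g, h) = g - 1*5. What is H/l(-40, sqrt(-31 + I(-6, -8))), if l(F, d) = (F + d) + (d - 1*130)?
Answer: 143497/1448 + 8441*I*sqrt(15)/7240 ≈ 99.1 + 4.5154*I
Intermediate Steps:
I(g, h) = 10 - g (I(g, h) = 5 - (g - 1*5) = 5 - (g - 5) = 5 - (-5 + g) = 5 + (5 - g) = 10 - g)
l(F, d) = -130 + F + 2*d (l(F, d) = (F + d) + (d - 130) = (F + d) + (-130 + d) = -130 + F + 2*d)
H/l(-40, sqrt(-31 + I(-6, -8))) = -16882/(-130 - 40 + 2*sqrt(-31 + (10 - 1*(-6)))) = -16882/(-130 - 40 + 2*sqrt(-31 + (10 + 6))) = -16882/(-130 - 40 + 2*sqrt(-31 + 16)) = -16882/(-130 - 40 + 2*sqrt(-15)) = -16882/(-130 - 40 + 2*(I*sqrt(15))) = -16882/(-130 - 40 + 2*I*sqrt(15)) = -16882/(-170 + 2*I*sqrt(15))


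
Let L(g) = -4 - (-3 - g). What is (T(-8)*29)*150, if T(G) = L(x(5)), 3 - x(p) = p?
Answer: -13050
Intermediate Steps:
x(p) = 3 - p
L(g) = -1 + g (L(g) = -4 + (3 + g) = -1 + g)
T(G) = -3 (T(G) = -1 + (3 - 1*5) = -1 + (3 - 5) = -1 - 2 = -3)
(T(-8)*29)*150 = -3*29*150 = -87*150 = -13050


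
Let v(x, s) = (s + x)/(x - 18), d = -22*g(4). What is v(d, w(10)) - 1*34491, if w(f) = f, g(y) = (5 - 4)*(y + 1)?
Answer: -1103687/32 ≈ -34490.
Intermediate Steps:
g(y) = 1 + y (g(y) = 1*(1 + y) = 1 + y)
d = -110 (d = -22*(1 + 4) = -22*5 = -110)
v(x, s) = (s + x)/(-18 + x)
v(d, w(10)) - 1*34491 = (10 - 110)/(-18 - 110) - 1*34491 = -100/(-128) - 34491 = -1/128*(-100) - 34491 = 25/32 - 34491 = -1103687/32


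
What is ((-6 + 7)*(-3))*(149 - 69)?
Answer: -240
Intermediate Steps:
((-6 + 7)*(-3))*(149 - 69) = (1*(-3))*80 = -3*80 = -240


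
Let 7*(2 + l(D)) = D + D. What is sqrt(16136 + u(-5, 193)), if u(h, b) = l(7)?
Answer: 2*sqrt(4034) ≈ 127.03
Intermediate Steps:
l(D) = -2 + 2*D/7 (l(D) = -2 + (D + D)/7 = -2 + (2*D)/7 = -2 + 2*D/7)
u(h, b) = 0 (u(h, b) = -2 + (2/7)*7 = -2 + 2 = 0)
sqrt(16136 + u(-5, 193)) = sqrt(16136 + 0) = sqrt(16136) = 2*sqrt(4034)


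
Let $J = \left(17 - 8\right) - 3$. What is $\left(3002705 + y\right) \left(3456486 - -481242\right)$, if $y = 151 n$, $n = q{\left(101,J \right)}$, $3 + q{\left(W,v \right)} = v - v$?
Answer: $11822051763456$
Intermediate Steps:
$J = 6$ ($J = 9 - 3 = 6$)
$q{\left(W,v \right)} = -3$ ($q{\left(W,v \right)} = -3 + \left(v - v\right) = -3 + 0 = -3$)
$n = -3$
$y = -453$ ($y = 151 \left(-3\right) = -453$)
$\left(3002705 + y\right) \left(3456486 - -481242\right) = \left(3002705 - 453\right) \left(3456486 - -481242\right) = 3002252 \left(3456486 + \left(-283 + 481525\right)\right) = 3002252 \left(3456486 + 481242\right) = 3002252 \cdot 3937728 = 11822051763456$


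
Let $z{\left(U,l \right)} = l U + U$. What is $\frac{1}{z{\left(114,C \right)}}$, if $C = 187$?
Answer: $\frac{1}{21432} \approx 4.6659 \cdot 10^{-5}$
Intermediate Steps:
$z{\left(U,l \right)} = U + U l$ ($z{\left(U,l \right)} = U l + U = U + U l$)
$\frac{1}{z{\left(114,C \right)}} = \frac{1}{114 \left(1 + 187\right)} = \frac{1}{114 \cdot 188} = \frac{1}{21432}$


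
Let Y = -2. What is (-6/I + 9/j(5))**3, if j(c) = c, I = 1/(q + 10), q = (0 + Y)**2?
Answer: -69426531/125 ≈ -5.5541e+5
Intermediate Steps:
q = 4 (q = (0 - 2)**2 = (-2)**2 = 4)
I = 1/14 (I = 1/(4 + 10) = 1/14 ≈ 0.071429)
(-6/I + 9/j(5))**3 = (-6/1/14 + 9/5)**3 = (-6*14 + 9*(1/5))**3 = (-84 + 9/5)**3 = (-411/5)**3 = -69426531/125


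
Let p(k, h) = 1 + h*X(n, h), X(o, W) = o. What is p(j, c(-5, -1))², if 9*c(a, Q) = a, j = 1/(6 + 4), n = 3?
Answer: 4/9 ≈ 0.44444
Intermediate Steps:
j = ⅒ (j = 1/10 = ⅒ ≈ 0.10000)
c(a, Q) = a/9
p(k, h) = 1 + 3*h (p(k, h) = 1 + h*3 = 1 + 3*h)
p(j, c(-5, -1))² = (1 + 3*((⅑)*(-5)))² = (1 + 3*(-5/9))² = (1 - 5/3)² = (-⅔)² = 4/9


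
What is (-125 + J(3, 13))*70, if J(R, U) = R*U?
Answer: -6020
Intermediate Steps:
(-125 + J(3, 13))*70 = (-125 + 3*13)*70 = (-125 + 39)*70 = -86*70 = -6020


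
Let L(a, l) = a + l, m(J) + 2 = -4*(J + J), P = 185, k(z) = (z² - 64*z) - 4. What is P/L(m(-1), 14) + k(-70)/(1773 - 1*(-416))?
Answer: 118497/8756 ≈ 13.533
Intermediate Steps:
k(z) = -4 + z² - 64*z
m(J) = -2 - 8*J (m(J) = -2 - 4*(J + J) = -2 - 8*J)
P/L(m(-1), 14) + k(-70)/(1773 - 1*(-416)) = 185/((-2 - 8*(-1)) + 14) + (-4 + (-70)² - 64*(-70))/(1773 - 1*(-416)) = 185/((-2 + 8) + 14) + (-4 + 4900 + 4480)/(1773 + 416) = 185/(6 + 14) + 9376/2189 = 185/20 + 9376*(1/2189) = 185*(1/20) + 9376/2189 = 37/4 + 9376/2189 = 118497/8756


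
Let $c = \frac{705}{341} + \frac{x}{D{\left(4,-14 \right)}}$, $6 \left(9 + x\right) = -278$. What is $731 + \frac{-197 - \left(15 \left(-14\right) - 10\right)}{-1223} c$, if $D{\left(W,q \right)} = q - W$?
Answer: $\frac{8230088917}{11260161} \approx 730.9$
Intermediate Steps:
$x = - \frac{166}{3}$ ($x = -9 + \frac{1}{6} \left(-278\right) = -9 - \frac{139}{3} = - \frac{166}{3} \approx -55.333$)
$c = \frac{47338}{9207}$ ($c = \frac{705}{341} - \frac{166}{3 \left(-14 - 4\right)} = 705 \cdot \frac{1}{341} - \frac{166}{3 \left(-14 - 4\right)} = \frac{705}{341} - \frac{166}{3 \left(-18\right)} = \frac{705}{341} - - \frac{83}{27} = \frac{705}{341} + \frac{83}{27} = \frac{47338}{9207} \approx 5.1415$)
$731 + \frac{-197 - \left(15 \left(-14\right) - 10\right)}{-1223} c = 731 + \frac{-197 - \left(15 \left(-14\right) - 10\right)}{-1223} \cdot \frac{47338}{9207} = 731 + \left(-197 - \left(-210 - 10\right)\right) \left(- \frac{1}{1223}\right) \frac{47338}{9207} = 731 + \left(-197 - -220\right) \left(- \frac{1}{1223}\right) \frac{47338}{9207} = 731 + \left(-197 + 220\right) \left(- \frac{1}{1223}\right) \frac{47338}{9207} = 731 + 23 \left(- \frac{1}{1223}\right) \frac{47338}{9207} = 731 - \frac{1088774}{11260161} = \frac{8230088917}{11260161}$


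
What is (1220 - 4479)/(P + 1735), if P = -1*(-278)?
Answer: -3259/2013 ≈ -1.6190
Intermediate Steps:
P = 278
(1220 - 4479)/(P + 1735) = (1220 - 4479)/(278 + 1735) = -3259/2013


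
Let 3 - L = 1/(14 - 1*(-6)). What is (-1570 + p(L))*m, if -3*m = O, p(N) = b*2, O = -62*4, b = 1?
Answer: -388864/3 ≈ -1.2962e+5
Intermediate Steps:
O = -248
L = 59/20 (L = 3 - 1/(14 - 1*(-6)) = 3 - 1/(14 + 6) = 3 - 1/20 = 59/20 ≈ 2.9500)
p(N) = 2 (p(N) = 1*2 = 2)
m = 248/3 (m = -1/3*(-248) = 248/3 ≈ 82.667)
(-1570 + p(L))*m = (-1570 + 2)*(248/3) = -1568*248/3 = -388864/3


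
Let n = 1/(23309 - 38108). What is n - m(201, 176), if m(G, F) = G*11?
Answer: -32720590/14799 ≈ -2211.0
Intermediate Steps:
n = -1/14799 (n = 1/(-14799) = -1/14799 ≈ -6.7572e-5)
m(G, F) = 11*G
n - m(201, 176) = -1/14799 - 11*201 = -1/14799 - 1*2211 = -1/14799 - 2211 = -32720590/14799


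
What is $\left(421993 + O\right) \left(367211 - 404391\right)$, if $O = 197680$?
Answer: $-23039442140$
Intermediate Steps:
$\left(421993 + O\right) \left(367211 - 404391\right) = \left(421993 + 197680\right) \left(367211 - 404391\right) = 619673 \left(-37180\right) = -23039442140$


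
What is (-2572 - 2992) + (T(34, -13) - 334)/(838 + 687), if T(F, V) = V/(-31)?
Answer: -263048441/47275 ≈ -5564.2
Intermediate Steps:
T(F, V) = -V/31 (T(F, V) = V*(-1/31) = -V/31)
(-2572 - 2992) + (T(34, -13) - 334)/(838 + 687) = (-2572 - 2992) + (-1/31*(-13) - 334)/(838 + 687) = -5564 + (13/31 - 334)/1525 = -5564 - 10341/31*1/1525 = -5564 - 10341/47275 = -263048441/47275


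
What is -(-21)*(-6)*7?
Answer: -882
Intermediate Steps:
-(-21)*(-6)*7 = -21*6*7 = -126*7 = -882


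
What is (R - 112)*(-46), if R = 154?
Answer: -1932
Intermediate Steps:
(R - 112)*(-46) = (154 - 112)*(-46) = 42*(-46) = -1932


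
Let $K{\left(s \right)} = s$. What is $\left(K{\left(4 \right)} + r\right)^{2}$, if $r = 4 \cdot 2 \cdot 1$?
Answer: $144$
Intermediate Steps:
$r = 8$ ($r = 8 \cdot 1 = 8$)
$\left(K{\left(4 \right)} + r\right)^{2} = \left(4 + 8\right)^{2} = 12^{2} = 144$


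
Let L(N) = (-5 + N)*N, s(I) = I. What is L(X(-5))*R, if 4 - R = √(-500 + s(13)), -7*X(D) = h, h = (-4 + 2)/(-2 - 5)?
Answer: 1976/2401 - 494*I*√487/2401 ≈ 0.82299 - 4.5405*I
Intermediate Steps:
h = 2/7 (h = -2/(-7) = -2*(-⅐) = 2/7 ≈ 0.28571)
X(D) = -2/49 (X(D) = -⅐*2/7 = -2/49)
L(N) = N*(-5 + N)
R = 4 - I*√487 (R = 4 - √(-500 + 13) = 4 - √(-487) = 4 - I*√487 ≈ 4.0 - 22.068*I)
L(X(-5))*R = (-2*(-5 - 2/49)/49)*(4 - I*√487) = (-2/49*(-247/49))*(4 - I*√487) = 494*(4 - I*√487)/2401 = 1976/2401 - 494*I*√487/2401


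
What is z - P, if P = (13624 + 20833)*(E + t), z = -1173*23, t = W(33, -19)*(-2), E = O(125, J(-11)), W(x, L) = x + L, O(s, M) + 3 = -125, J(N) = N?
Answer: 5348313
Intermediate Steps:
O(s, M) = -128 (O(s, M) = -3 - 125 = -128)
W(x, L) = L + x
E = -128
t = -28 (t = (-19 + 33)*(-2) = 14*(-2) = -28)
z = -26979
P = -5375292 (P = (13624 + 20833)*(-128 - 28) = 34457*(-156) = -5375292)
z - P = -26979 - 1*(-5375292) = -26979 + 5375292 = 5348313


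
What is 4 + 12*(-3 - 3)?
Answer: -68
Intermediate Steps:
4 + 12*(-3 - 3) = 4 + 12*(-6) = 4 - 72 = -68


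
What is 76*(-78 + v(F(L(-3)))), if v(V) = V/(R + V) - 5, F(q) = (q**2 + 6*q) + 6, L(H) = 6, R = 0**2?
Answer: -6232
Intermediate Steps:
R = 0
F(q) = 6 + q**2 + 6*q
v(V) = -4 (v(V) = V/(0 + V) - 5 = V/V - 5 = 1 - 5 = -4)
76*(-78 + v(F(L(-3)))) = 76*(-78 - 4) = 76*(-82) = -6232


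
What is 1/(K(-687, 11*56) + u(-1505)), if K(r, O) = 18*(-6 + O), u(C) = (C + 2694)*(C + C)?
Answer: -1/3567910 ≈ -2.8028e-7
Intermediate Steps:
u(C) = 2*C*(2694 + C) (u(C) = (2694 + C)*(2*C) = 2*C*(2694 + C))
K(r, O) = -108 + 18*O
1/(K(-687, 11*56) + u(-1505)) = 1/((-108 + 18*(11*56)) + 2*(-1505)*(2694 - 1505)) = 1/((-108 + 18*616) + 2*(-1505)*1189) = 1/((-108 + 11088) - 3578890) = 1/(10980 - 3578890) = 1/(-3567910) = -1/3567910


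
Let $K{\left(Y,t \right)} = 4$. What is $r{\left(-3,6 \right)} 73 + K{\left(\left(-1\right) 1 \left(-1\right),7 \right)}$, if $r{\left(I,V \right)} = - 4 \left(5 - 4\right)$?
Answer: $-288$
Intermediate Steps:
$r{\left(I,V \right)} = -4$ ($r{\left(I,V \right)} = \left(-4\right) 1 = -4$)
$r{\left(-3,6 \right)} 73 + K{\left(\left(-1\right) 1 \left(-1\right),7 \right)} = \left(-4\right) 73 + 4 = -292 + 4 = -288$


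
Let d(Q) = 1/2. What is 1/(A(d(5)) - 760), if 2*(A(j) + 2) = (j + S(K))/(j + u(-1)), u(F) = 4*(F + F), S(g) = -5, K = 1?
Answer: -10/7617 ≈ -0.0013129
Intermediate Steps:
u(F) = 8*F (u(F) = 4*(2*F) = 8*F)
d(Q) = ½
A(j) = -2 + (-5 + j)/(2*(-8 + j)) (A(j) = -2 + ((j - 5)/(j + 8*(-1)))/2 = -2 + ((-5 + j)/(j - 8))/2 = -2 + ((-5 + j)/(-8 + j))/2 = -2 + (-5 + j)/(2*(-8 + j)))
1/(A(d(5)) - 760) = 1/(3*(9 - 1*½)/(2*(-8 + ½)) - 760) = 1/(3*(9 - ½)/(2*(-15/2)) - 760) = 1/((3/2)*(-2/15)*(17/2) - 760) = 1/(-17/10 - 760) = 1/(-7617/10) = -10/7617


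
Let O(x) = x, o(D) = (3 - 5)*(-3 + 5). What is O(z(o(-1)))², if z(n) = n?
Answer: 16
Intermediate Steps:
o(D) = -4 (o(D) = -2*2 = -4)
O(z(o(-1)))² = (-4)² = 16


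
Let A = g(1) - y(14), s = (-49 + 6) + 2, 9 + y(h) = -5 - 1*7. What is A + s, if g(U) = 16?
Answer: -4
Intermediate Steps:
y(h) = -21 (y(h) = -9 + (-5 - 1*7) = -9 + (-5 - 7) = -9 - 12 = -21)
s = -41 (s = -43 + 2 = -41)
A = 37 (A = 16 - 1*(-21) = 16 + 21 = 37)
A + s = 37 - 41 = -4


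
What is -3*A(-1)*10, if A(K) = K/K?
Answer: -30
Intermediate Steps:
A(K) = 1
-3*A(-1)*10 = -3*1*10 = -3*10 = -30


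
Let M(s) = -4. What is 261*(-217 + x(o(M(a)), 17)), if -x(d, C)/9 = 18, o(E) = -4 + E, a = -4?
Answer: -98919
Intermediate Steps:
x(d, C) = -162 (x(d, C) = -9*18 = -162)
261*(-217 + x(o(M(a)), 17)) = 261*(-217 - 162) = 261*(-379) = -98919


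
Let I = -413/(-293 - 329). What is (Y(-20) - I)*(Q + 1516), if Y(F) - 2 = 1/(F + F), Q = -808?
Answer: 2886693/3110 ≈ 928.20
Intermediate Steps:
Y(F) = 2 + 1/(2*F) (Y(F) = 2 + 1/(F + F) = 2 + 1/(2*F))
I = 413/622 (I = -413/(-622) = -413*(-1/622) = 413/622 ≈ 0.66399)
(Y(-20) - I)*(Q + 1516) = ((2 + (½)/(-20)) - 1*413/622)*(-808 + 1516) = ((2 + (½)*(-1/20)) - 413/622)*708 = ((2 - 1/40) - 413/622)*708 = (79/40 - 413/622)*708 = (16309/12440)*708 = 2886693/3110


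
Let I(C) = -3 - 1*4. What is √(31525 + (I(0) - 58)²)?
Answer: 5*√1430 ≈ 189.08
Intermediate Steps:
I(C) = -7 (I(C) = -3 - 4 = -7)
√(31525 + (I(0) - 58)²) = √(31525 + (-7 - 58)²) = √(31525 + (-65)²) = √(31525 + 4225) = √35750 = 5*√1430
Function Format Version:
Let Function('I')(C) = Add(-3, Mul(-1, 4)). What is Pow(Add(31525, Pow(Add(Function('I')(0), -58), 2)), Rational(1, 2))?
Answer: Mul(5, Pow(1430, Rational(1, 2))) ≈ 189.08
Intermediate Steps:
Function('I')(C) = -7 (Function('I')(C) = Add(-3, -4) = -7)
Pow(Add(31525, Pow(Add(Function('I')(0), -58), 2)), Rational(1, 2)) = Pow(Add(31525, Pow(Add(-7, -58), 2)), Rational(1, 2)) = Pow(Add(31525, Pow(-65, 2)), Rational(1, 2)) = Pow(Add(31525, 4225), Rational(1, 2)) = Pow(35750, Rational(1, 2)) = Mul(5, Pow(1430, Rational(1, 2)))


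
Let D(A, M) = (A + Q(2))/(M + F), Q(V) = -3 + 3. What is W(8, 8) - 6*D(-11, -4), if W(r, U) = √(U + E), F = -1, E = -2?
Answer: -66/5 + √6 ≈ -10.751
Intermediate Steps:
Q(V) = 0
D(A, M) = A/(-1 + M) (D(A, M) = (A + 0)/(M - 1) = A/(-1 + M))
W(r, U) = √(-2 + U) (W(r, U) = √(U - 2) = √(-2 + U))
W(8, 8) - 6*D(-11, -4) = √(-2 + 8) - (-66)/(-1 - 4) = √6 - (-66)/(-5) = √6 - (-66)*(-1)/5 = √6 - 6*11/5 = √6 - 66/5 = -66/5 + √6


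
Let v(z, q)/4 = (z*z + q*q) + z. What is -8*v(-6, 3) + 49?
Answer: -1199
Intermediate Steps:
v(z, q) = 4*z + 4*q**2 + 4*z**2 (v(z, q) = 4*((z*z + q*q) + z) = 4*((z**2 + q**2) + z) = 4*((q**2 + z**2) + z) = 4*(z + q**2 + z**2) = 4*z + 4*q**2 + 4*z**2)
-8*v(-6, 3) + 49 = -8*(4*(-6) + 4*3**2 + 4*(-6)**2) + 49 = -8*(-24 + 4*9 + 4*36) + 49 = -8*(-24 + 36 + 144) + 49 = -8*156 + 49 = -1248 + 49 = -1199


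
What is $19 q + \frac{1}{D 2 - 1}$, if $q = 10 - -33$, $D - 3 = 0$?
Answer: $\frac{4086}{5} \approx 817.2$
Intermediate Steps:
$D = 3$ ($D = 3 + 0 = 3$)
$q = 43$ ($q = 10 + 33 = 43$)
$19 q + \frac{1}{D 2 - 1} = 19 \cdot 43 + \frac{1}{3 \cdot 2 - 1} = 817 + \frac{1}{6 - 1} = 817 + \frac{1}{5} = \frac{4086}{5}$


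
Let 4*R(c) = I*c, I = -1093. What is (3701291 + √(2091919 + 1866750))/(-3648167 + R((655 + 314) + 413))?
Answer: -7402582/8051597 - 2*√3958669/8051597 ≈ -0.91989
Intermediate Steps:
R(c) = -1093*c/4 (R(c) = (-1093*c)/4 = -1093*c/4)
(3701291 + √(2091919 + 1866750))/(-3648167 + R((655 + 314) + 413)) = (3701291 + √(2091919 + 1866750))/(-3648167 - 1093*((655 + 314) + 413)/4) = (3701291 + √3958669)/(-3648167 - 1093*(969 + 413)/4) = (3701291 + √3958669)/(-3648167 - 1093/4*1382) = (3701291 + √3958669)/(-3648167 - 755263/2) = (3701291 + √3958669)/(-8051597/2) = (3701291 + √3958669)*(-2/8051597) = -7402582/8051597 - 2*√3958669/8051597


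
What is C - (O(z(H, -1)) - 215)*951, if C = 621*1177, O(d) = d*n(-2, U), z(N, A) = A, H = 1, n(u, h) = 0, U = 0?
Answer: 935382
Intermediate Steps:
O(d) = 0 (O(d) = d*0 = 0)
C = 730917
C - (O(z(H, -1)) - 215)*951 = 730917 - (0 - 215)*951 = 730917 - (-215)*951 = 730917 - 1*(-204465) = 730917 + 204465 = 935382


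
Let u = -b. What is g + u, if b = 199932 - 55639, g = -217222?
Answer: -361515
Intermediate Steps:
b = 144293
u = -144293 (u = -1*144293 = -144293)
g + u = -217222 - 144293 = -361515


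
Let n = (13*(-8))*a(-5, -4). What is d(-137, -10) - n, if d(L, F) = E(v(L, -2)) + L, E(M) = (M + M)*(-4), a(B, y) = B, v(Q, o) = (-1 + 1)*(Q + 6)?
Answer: -657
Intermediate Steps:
v(Q, o) = 0 (v(Q, o) = 0*(6 + Q) = 0)
E(M) = -8*M (E(M) = (2*M)*(-4) = -8*M)
n = 520 (n = (13*(-8))*(-5) = -104*(-5) = 520)
d(L, F) = L (d(L, F) = -8*0 + L = 0 + L = L)
d(-137, -10) - n = -137 - 1*520 = -137 - 520 = -657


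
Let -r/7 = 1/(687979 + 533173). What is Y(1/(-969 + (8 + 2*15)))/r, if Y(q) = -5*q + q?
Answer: -4884608/6517 ≈ -749.52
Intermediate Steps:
r = -7/1221152 (r = -7/(687979 + 533173) = -7/1221152 ≈ -5.7323e-6)
Y(q) = -4*q
Y(1/(-969 + (8 + 2*15)))/r = (-4/(-969 + (8 + 2*15)))/(-7/1221152) = -4/(-969 + (8 + 30))*(-1221152/7) = -4/(-969 + 38)*(-1221152/7) = -4/(-931)*(-1221152/7) = -4*(-1/931)*(-1221152/7) = (4/931)*(-1221152/7) = -4884608/6517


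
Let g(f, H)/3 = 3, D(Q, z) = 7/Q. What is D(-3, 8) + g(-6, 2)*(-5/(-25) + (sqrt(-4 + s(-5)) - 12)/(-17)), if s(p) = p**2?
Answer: 1484/255 - 9*sqrt(21)/17 ≈ 3.3935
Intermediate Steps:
g(f, H) = 9 (g(f, H) = 3*3 = 9)
D(-3, 8) + g(-6, 2)*(-5/(-25) + (sqrt(-4 + s(-5)) - 12)/(-17)) = 7/(-3) + 9*(-5/(-25) + (sqrt(-4 + (-5)**2) - 12)/(-17)) = 7*(-1/3) + 9*(-5*(-1/25) + (sqrt(-4 + 25) - 12)*(-1/17)) = -7/3 + 9*(1/5 + (sqrt(21) - 12)*(-1/17)) = -7/3 + 9*(1/5 + (-12 + sqrt(21))*(-1/17)) = -7/3 + 9*(1/5 + (12/17 - sqrt(21)/17)) = -7/3 + 9*(77/85 - sqrt(21)/17) = -7/3 + (693/85 - 9*sqrt(21)/17) = 1484/255 - 9*sqrt(21)/17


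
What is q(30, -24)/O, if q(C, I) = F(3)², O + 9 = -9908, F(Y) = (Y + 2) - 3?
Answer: -4/9917 ≈ -0.00040335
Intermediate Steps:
F(Y) = -1 + Y (F(Y) = (2 + Y) - 3 = -1 + Y)
O = -9917 (O = -9 - 9908 = -9917)
q(C, I) = 4 (q(C, I) = (-1 + 3)² = 2² = 4)
q(30, -24)/O = 4/(-9917) = 4*(-1/9917) = -4/9917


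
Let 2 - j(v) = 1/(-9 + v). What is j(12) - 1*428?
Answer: -1279/3 ≈ -426.33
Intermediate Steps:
j(v) = 2 - 1/(-9 + v)
j(12) - 1*428 = (-19 + 2*12)/(-9 + 12) - 1*428 = (-19 + 24)/3 - 428 = (⅓)*5 - 428 = 5/3 - 428 = -1279/3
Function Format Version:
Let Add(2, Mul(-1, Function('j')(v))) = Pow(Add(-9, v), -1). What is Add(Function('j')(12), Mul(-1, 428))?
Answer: Rational(-1279, 3) ≈ -426.33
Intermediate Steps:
Function('j')(v) = Add(2, Mul(-1, Pow(Add(-9, v), -1)))
Add(Function('j')(12), Mul(-1, 428)) = Add(Mul(Pow(Add(-9, 12), -1), Add(-19, Mul(2, 12))), Mul(-1, 428)) = Add(Mul(Pow(3, -1), Add(-19, 24)), -428) = Add(Mul(Rational(1, 3), 5), -428) = Add(Rational(5, 3), -428) = Rational(-1279, 3)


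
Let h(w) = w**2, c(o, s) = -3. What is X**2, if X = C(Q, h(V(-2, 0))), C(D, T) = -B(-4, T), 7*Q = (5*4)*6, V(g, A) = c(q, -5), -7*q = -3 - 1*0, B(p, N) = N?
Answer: 81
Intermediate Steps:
q = 3/7 (q = -(-3 - 1*0)/7 = -(-3 + 0)/7 = -1/7*(-3) = 3/7 ≈ 0.42857)
V(g, A) = -3
Q = 120/7 (Q = ((5*4)*6)/7 = (20*6)/7 = (1/7)*120 = 120/7 ≈ 17.143)
C(D, T) = -T
X = -9 (X = -1*(-3)**2 = -1*9 = -9)
X**2 = (-9)**2 = 81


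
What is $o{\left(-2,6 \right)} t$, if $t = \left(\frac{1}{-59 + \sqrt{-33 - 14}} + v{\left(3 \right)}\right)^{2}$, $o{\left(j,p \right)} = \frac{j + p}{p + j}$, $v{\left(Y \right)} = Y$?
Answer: $\frac{1056 \sqrt{47} + 30553 i}{2 \left(59 \sqrt{47} + 1717 i\right)} \approx 8.8999 - 0.011594 i$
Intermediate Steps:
$o{\left(j,p \right)} = 1$ ($o{\left(j,p \right)} = \frac{j + p}{j + p} = 1$)
$t = \left(3 + \frac{1}{-59 + i \sqrt{47}}\right)^{2}$ ($t = \left(\frac{1}{-59 + \sqrt{-33 - 14}} + 3\right)^{2} = \left(\frac{1}{-59 + \sqrt{-47}} + 3\right)^{2} = \left(\frac{1}{-59 + i \sqrt{47}} + 3\right)^{2} = \left(3 + \frac{1}{-59 + i \sqrt{47}}\right)^{2} \approx 8.8999 - 0.0116 i$)
$o{\left(-2,6 \right)} t = 1 \frac{1056 \sqrt{47} + 30553 i}{2 \left(59 \sqrt{47} + 1717 i\right)} = \frac{1056 \sqrt{47} + 30553 i}{2 \left(59 \sqrt{47} + 1717 i\right)}$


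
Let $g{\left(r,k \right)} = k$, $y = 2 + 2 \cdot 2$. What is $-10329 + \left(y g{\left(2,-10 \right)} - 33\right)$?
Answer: $-10422$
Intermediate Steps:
$y = 6$ ($y = 2 + 4 = 6$)
$-10329 + \left(y g{\left(2,-10 \right)} - 33\right) = -10329 + \left(6 \left(-10\right) - 33\right) = -10329 - 93 = -10422$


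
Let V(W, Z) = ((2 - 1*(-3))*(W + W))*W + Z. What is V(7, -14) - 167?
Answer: 309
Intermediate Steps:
V(W, Z) = Z + 10*W² (V(W, Z) = ((2 + 3)*(2*W))*W + Z = (5*(2*W))*W + Z = (10*W)*W + Z = 10*W² + Z = Z + 10*W²)
V(7, -14) - 167 = (-14 + 10*7²) - 167 = (-14 + 10*49) - 167 = (-14 + 490) - 167 = 476 - 167 = 309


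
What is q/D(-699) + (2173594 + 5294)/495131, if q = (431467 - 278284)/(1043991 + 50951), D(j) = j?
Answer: 555855862503577/126318556484666 ≈ 4.4004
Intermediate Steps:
q = 153183/1094942 ≈ 0.13990
q/D(-699) + (2173594 + 5294)/495131 = (153183/1094942)/(-699) + (2173594 + 5294)/495131 = (153183/1094942)*(-1/699) + 2178888*(1/495131) = -51061/255121486 + 2178888/495131 = 555855862503577/126318556484666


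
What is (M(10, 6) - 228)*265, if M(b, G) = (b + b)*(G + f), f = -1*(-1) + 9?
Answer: 24380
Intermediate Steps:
f = 10 (f = 1 + 9 = 10)
M(b, G) = 2*b*(10 + G) (M(b, G) = (b + b)*(G + 10) = (2*b)*(10 + G) = 2*b*(10 + G))
(M(10, 6) - 228)*265 = (2*10*(10 + 6) - 228)*265 = (2*10*16 - 228)*265 = (320 - 228)*265 = 92*265 = 24380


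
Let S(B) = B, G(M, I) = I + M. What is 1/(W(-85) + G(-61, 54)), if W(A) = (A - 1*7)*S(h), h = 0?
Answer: -1/7 ≈ -0.14286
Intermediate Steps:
W(A) = 0 (W(A) = (A - 1*7)*0 = (A - 7)*0 = (-7 + A)*0 = 0)
1/(W(-85) + G(-61, 54)) = 1/(0 + (54 - 61)) = 1/(0 - 7) = 1/(-7) = -1/7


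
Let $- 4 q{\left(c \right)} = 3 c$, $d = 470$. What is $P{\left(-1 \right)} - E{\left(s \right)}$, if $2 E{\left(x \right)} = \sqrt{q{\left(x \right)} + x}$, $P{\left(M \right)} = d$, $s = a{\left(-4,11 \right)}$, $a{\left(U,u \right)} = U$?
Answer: $470 - \frac{i}{2} \approx 470.0 - 0.5 i$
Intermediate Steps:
$q{\left(c \right)} = - \frac{3 c}{4}$
$s = -4$
$P{\left(M \right)} = 470$
$E{\left(x \right)} = \frac{\sqrt{x}}{4}$ ($E{\left(x \right)} = \frac{\sqrt{- \frac{3 x}{4} + x}}{2} = \frac{\sqrt{\frac{x}{4}}}{2} = \frac{\frac{1}{2} \sqrt{x}}{2} = \frac{\sqrt{x}}{4}$)
$P{\left(-1 \right)} - E{\left(s \right)} = 470 - \frac{\sqrt{-4}}{4} = 470 - \frac{2 i}{4} = 470 - \frac{i}{2}$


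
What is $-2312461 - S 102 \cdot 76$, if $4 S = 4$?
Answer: $-2320213$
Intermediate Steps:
$S = 1$ ($S = \frac{1}{4} \cdot 4 = 1$)
$-2312461 - S 102 \cdot 76 = -2312461 - 1 \cdot 102 \cdot 76 = -2312461 - 102 \cdot 76 = -2312461 - 7752 = -2320213$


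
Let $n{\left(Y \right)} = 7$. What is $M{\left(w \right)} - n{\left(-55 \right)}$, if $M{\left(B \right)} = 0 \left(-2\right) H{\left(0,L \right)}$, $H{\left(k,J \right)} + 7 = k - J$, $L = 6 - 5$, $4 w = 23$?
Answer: $-7$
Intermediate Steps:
$w = \frac{23}{4}$ ($w = \frac{1}{4} \cdot 23 = \frac{23}{4} \approx 5.75$)
$L = 1$
$H{\left(k,J \right)} = -7 + k - J$ ($H{\left(k,J \right)} = -7 - \left(J - k\right) = -7 + k - J$)
$M{\left(B \right)} = 0$ ($M{\left(B \right)} = 0 \left(-2\right) \left(-7 + 0 - 1\right) = 0 \left(-7 + 0 - 1\right) = 0 \left(-8\right) = 0$)
$M{\left(w \right)} - n{\left(-55 \right)} = 0 - 7 = -7$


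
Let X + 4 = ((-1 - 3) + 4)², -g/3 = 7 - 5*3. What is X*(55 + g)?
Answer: -316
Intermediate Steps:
g = 24 (g = -3*(7 - 5*3) = -3*(7 - 15) = -3*(-8) = 24)
X = -4 (X = -4 + ((-1 - 3) + 4)² = -4 + (-4 + 4)² = -4 + 0² = -4 + 0 = -4)
X*(55 + g) = -4*(55 + 24) = -4*79 = -316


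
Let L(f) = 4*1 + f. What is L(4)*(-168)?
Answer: -1344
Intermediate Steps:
L(f) = 4 + f
L(4)*(-168) = (4 + 4)*(-168) = 8*(-168) = -1344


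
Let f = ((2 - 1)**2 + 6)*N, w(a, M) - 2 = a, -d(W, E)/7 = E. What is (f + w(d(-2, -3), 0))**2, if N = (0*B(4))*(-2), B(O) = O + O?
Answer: 529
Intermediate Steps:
d(W, E) = -7*E
w(a, M) = 2 + a
B(O) = 2*O
N = 0 (N = (0*(2*4))*(-2) = (0*8)*(-2) = 0*(-2) = 0)
f = 0 (f = ((2 - 1)**2 + 6)*0 = (1**2 + 6)*0 = (1 + 6)*0 = 7*0 = 0)
(f + w(d(-2, -3), 0))**2 = (0 + (2 - 7*(-3)))**2 = (0 + (2 + 21))**2 = (0 + 23)**2 = 23**2 = 529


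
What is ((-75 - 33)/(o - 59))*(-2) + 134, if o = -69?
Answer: 2117/16 ≈ 132.31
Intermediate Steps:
((-75 - 33)/(o - 59))*(-2) + 134 = ((-75 - 33)/(-69 - 59))*(-2) + 134 = -108/(-128)*(-2) + 134 = -108*(-1/128)*(-2) + 134 = (27/32)*(-2) + 134 = -27/16 + 134 = 2117/16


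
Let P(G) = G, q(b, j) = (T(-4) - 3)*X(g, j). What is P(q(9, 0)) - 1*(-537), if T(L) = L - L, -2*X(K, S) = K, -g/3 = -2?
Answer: 546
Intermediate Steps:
g = 6 (g = -3*(-2) = 6)
X(K, S) = -K/2
T(L) = 0
q(b, j) = 9 (q(b, j) = (0 - 3)*(-½*6) = -3*(-3) = 9)
P(q(9, 0)) - 1*(-537) = 9 - 1*(-537) = 9 + 537 = 546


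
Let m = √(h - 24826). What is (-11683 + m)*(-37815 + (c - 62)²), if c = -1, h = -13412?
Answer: 395422818 - 33846*I*√38238 ≈ 3.9542e+8 - 6.6184e+6*I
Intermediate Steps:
m = I*√38238 (m = √(-13412 - 24826) = √(-38238) = I*√38238 ≈ 195.55*I)
(-11683 + m)*(-37815 + (c - 62)²) = (-11683 + I*√38238)*(-37815 + (-1 - 62)²) = (-11683 + I*√38238)*(-37815 + (-63)²) = (-11683 + I*√38238)*(-37815 + 3969) = (-11683 + I*√38238)*(-33846) = 395422818 - 33846*I*√38238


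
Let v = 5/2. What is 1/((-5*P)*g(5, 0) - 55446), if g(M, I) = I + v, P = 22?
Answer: -1/55721 ≈ -1.7947e-5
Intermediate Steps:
v = 5/2 (v = 5*(½) = 5/2 ≈ 2.5000)
g(M, I) = 5/2 + I (g(M, I) = I + 5/2 = 5/2 + I)
1/((-5*P)*g(5, 0) - 55446) = 1/((-5*22)*(5/2 + 0) - 55446) = 1/(-110*5/2 - 55446) = 1/(-275 - 55446) = 1/(-55721) = -1/55721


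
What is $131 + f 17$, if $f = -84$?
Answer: $-1297$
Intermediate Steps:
$131 + f 17 = 131 - 1428 = -1297$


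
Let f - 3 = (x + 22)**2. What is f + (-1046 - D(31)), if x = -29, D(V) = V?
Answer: -1025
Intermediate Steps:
f = 52 (f = 3 + (-29 + 22)**2 = 3 + (-7)**2 = 3 + 49 = 52)
f + (-1046 - D(31)) = 52 + (-1046 - 1*31) = 52 + (-1046 - 31) = 52 - 1077 = -1025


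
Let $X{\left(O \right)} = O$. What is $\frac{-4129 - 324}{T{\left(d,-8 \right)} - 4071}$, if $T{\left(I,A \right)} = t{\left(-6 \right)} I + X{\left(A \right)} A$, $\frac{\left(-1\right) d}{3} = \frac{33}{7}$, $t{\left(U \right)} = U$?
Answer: $\frac{31171}{27455} \approx 1.1353$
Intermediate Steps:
$d = - \frac{99}{7}$ ($d = - 3 \cdot \frac{33}{7} = - 3 \cdot 33 \cdot \frac{1}{7} = \left(-3\right) \frac{33}{7} = - \frac{99}{7} \approx -14.143$)
$T{\left(I,A \right)} = A^{2} - 6 I$ ($T{\left(I,A \right)} = - 6 I + A A = - 6 I + A^{2} = A^{2} - 6 I$)
$\frac{-4129 - 324}{T{\left(d,-8 \right)} - 4071} = \frac{-4129 - 324}{\left(\left(-8\right)^{2} - - \frac{594}{7}\right) - 4071} = - \frac{4453}{\left(64 + \frac{594}{7}\right) - 4071} = - \frac{4453}{\frac{1042}{7} - 4071} = - \frac{4453}{- \frac{27455}{7}} = \left(-4453\right) \left(- \frac{7}{27455}\right) = \frac{31171}{27455}$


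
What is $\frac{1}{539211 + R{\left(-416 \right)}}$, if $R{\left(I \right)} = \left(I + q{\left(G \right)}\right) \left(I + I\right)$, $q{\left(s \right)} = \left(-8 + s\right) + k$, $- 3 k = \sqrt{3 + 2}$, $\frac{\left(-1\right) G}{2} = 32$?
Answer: $\frac{8507043}{8041083272641} - \frac{2496 \sqrt{5}}{8041083272641} \approx 1.0573 \cdot 10^{-6}$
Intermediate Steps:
$G = -64$ ($G = \left(-2\right) 32 = -64$)
$k = - \frac{\sqrt{5}}{3}$ ($k = - \frac{\sqrt{3 + 2}}{3} = - \frac{\sqrt{5}}{3} \approx -0.74536$)
$q{\left(s \right)} = -8 + s - \frac{\sqrt{5}}{3}$ ($q{\left(s \right)} = \left(-8 + s\right) - \frac{\sqrt{5}}{3} = -8 + s - \frac{\sqrt{5}}{3}$)
$R{\left(I \right)} = 2 I \left(-72 + I - \frac{\sqrt{5}}{3}\right)$ ($R{\left(I \right)} = \left(I - \left(72 + \frac{\sqrt{5}}{3}\right)\right) \left(I + I\right) = \left(I - \left(72 + \frac{\sqrt{5}}{3}\right)\right) 2 I = \left(-72 + I - \frac{\sqrt{5}}{3}\right) 2 I = 2 I \left(-72 + I - \frac{\sqrt{5}}{3}\right)$)
$\frac{1}{539211 + R{\left(-416 \right)}} = \frac{1}{539211 + \frac{2}{3} \left(-416\right) \left(-216 - \sqrt{5} + 3 \left(-416\right)\right)} = \frac{1}{539211 + \frac{2}{3} \left(-416\right) \left(-216 - \sqrt{5} - 1248\right)} = \frac{1}{539211 + \frac{2}{3} \left(-416\right) \left(-1464 - \sqrt{5}\right)} = \frac{1}{539211 + \left(406016 + \frac{832 \sqrt{5}}{3}\right)} = \frac{1}{945227 + \frac{832 \sqrt{5}}{3}}$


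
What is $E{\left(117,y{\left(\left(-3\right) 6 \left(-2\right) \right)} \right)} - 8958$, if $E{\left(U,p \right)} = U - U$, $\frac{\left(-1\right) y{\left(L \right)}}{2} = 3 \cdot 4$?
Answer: $-8958$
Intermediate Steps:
$y{\left(L \right)} = -24$ ($y{\left(L \right)} = - 2 \cdot 3 \cdot 4 = \left(-2\right) 12 = -24$)
$E{\left(U,p \right)} = 0$
$E{\left(117,y{\left(\left(-3\right) 6 \left(-2\right) \right)} \right)} - 8958 = 0 - 8958 = -8958$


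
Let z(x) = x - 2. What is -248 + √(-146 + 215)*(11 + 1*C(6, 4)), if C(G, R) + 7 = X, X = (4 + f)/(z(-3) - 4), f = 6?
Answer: -248 + 26*√69/9 ≈ -224.00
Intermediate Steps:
z(x) = -2 + x
X = -10/9 (X = (4 + 6)/((-2 - 3) - 4) = 10/(-5 - 4) = 10/(-9) = 10*(-⅑) = -10/9 ≈ -1.1111)
C(G, R) = -73/9 (C(G, R) = -7 - 10/9 = -73/9)
-248 + √(-146 + 215)*(11 + 1*C(6, 4)) = -248 + √(-146 + 215)*(11 + 1*(-73/9)) = -248 + √69*(11 - 73/9) = -248 + √69*(26/9) = -248 + 26*√69/9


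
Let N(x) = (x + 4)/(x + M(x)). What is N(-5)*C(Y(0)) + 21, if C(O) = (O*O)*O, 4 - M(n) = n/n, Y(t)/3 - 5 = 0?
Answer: 3417/2 ≈ 1708.5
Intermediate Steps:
Y(t) = 15 (Y(t) = 15 + 3*0 = 15 + 0 = 15)
M(n) = 3 (M(n) = 4 - n/n = 4 - 1*1 = 4 - 1 = 3)
C(O) = O**3 (C(O) = O**2*O = O**3)
N(x) = (4 + x)/(3 + x) (N(x) = (x + 4)/(x + 3) = (4 + x)/(3 + x))
N(-5)*C(Y(0)) + 21 = ((4 - 5)/(3 - 5))*15**3 + 21 = (-1/(-2))*3375 + 21 = -1/2*(-1)*3375 + 21 = (1/2)*3375 + 21 = 3375/2 + 21 = 3417/2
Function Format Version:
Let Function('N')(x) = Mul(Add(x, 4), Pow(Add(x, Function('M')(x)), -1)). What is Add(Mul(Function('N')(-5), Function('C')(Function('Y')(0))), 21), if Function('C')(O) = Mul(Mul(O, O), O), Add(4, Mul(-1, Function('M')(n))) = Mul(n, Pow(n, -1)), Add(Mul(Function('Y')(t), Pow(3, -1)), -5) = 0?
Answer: Rational(3417, 2) ≈ 1708.5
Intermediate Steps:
Function('Y')(t) = 15 (Function('Y')(t) = Add(15, Mul(3, 0)) = Add(15, 0) = 15)
Function('M')(n) = 3 (Function('M')(n) = Add(4, Mul(-1, Mul(n, Pow(n, -1)))) = Add(4, Mul(-1, 1)) = Add(4, -1) = 3)
Function('C')(O) = Pow(O, 3) (Function('C')(O) = Mul(Pow(O, 2), O) = Pow(O, 3))
Function('N')(x) = Mul(Pow(Add(3, x), -1), Add(4, x)) (Function('N')(x) = Mul(Add(x, 4), Pow(Add(x, 3), -1)) = Mul(Add(4, x), Pow(Add(3, x), -1)) = Mul(Pow(Add(3, x), -1), Add(4, x)))
Add(Mul(Function('N')(-5), Function('C')(Function('Y')(0))), 21) = Add(Mul(Mul(Pow(Add(3, -5), -1), Add(4, -5)), Pow(15, 3)), 21) = Add(Mul(Mul(Pow(-2, -1), -1), 3375), 21) = Add(Mul(Mul(Rational(-1, 2), -1), 3375), 21) = Add(Mul(Rational(1, 2), 3375), 21) = Add(Rational(3375, 2), 21) = Rational(3417, 2)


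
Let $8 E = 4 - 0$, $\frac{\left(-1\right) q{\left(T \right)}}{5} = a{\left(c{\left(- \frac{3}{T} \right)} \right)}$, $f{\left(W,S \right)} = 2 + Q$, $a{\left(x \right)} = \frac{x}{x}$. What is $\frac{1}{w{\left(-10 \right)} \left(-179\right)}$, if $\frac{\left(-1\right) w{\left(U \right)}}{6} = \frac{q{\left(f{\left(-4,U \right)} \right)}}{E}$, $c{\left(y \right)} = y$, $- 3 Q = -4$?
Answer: $- \frac{1}{10740} \approx -9.311 \cdot 10^{-5}$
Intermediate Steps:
$Q = \frac{4}{3}$ ($Q = \left(- \frac{1}{3}\right) \left(-4\right) = \frac{4}{3} \approx 1.3333$)
$a{\left(x \right)} = 1$
$f{\left(W,S \right)} = \frac{10}{3}$ ($f{\left(W,S \right)} = 2 + \frac{4}{3} = \frac{10}{3}$)
$q{\left(T \right)} = -5$ ($q{\left(T \right)} = \left(-5\right) 1 = -5$)
$E = \frac{1}{2}$ ($E = \frac{4 - 0}{8} = \frac{4 + 0}{8} = \frac{1}{8} \cdot 4 = \frac{1}{2} \approx 0.5$)
$w{\left(U \right)} = 60$ ($w{\left(U \right)} = - 6 \left(- 5 \frac{1}{\frac{1}{2}}\right) = - 6 \left(\left(-5\right) 2\right) = \left(-6\right) \left(-10\right) = 60$)
$\frac{1}{w{\left(-10 \right)} \left(-179\right)} = \frac{1}{60 \left(-179\right)} = \frac{1}{-10740} = - \frac{1}{10740}$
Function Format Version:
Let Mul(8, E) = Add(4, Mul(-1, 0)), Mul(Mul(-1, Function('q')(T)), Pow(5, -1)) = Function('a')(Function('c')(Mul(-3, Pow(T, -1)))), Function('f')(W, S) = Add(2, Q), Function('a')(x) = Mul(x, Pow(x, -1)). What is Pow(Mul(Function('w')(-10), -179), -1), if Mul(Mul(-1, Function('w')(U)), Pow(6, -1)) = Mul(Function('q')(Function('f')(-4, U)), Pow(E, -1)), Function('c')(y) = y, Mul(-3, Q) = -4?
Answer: Rational(-1, 10740) ≈ -9.3110e-5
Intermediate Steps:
Q = Rational(4, 3) (Q = Mul(Rational(-1, 3), -4) = Rational(4, 3) ≈ 1.3333)
Function('a')(x) = 1
Function('f')(W, S) = Rational(10, 3) (Function('f')(W, S) = Add(2, Rational(4, 3)) = Rational(10, 3))
Function('q')(T) = -5 (Function('q')(T) = Mul(-5, 1) = -5)
E = Rational(1, 2) (E = Mul(Rational(1, 8), Add(4, Mul(-1, 0))) = Mul(Rational(1, 8), Add(4, 0)) = Mul(Rational(1, 8), 4) = Rational(1, 2) ≈ 0.50000)
Function('w')(U) = 60 (Function('w')(U) = Mul(-6, Mul(-5, Pow(Rational(1, 2), -1))) = Mul(-6, Mul(-5, 2)) = Mul(-6, -10) = 60)
Pow(Mul(Function('w')(-10), -179), -1) = Pow(Mul(60, -179), -1) = Pow(-10740, -1) = Rational(-1, 10740)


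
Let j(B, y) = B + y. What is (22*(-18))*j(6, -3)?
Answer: -1188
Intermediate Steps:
(22*(-18))*j(6, -3) = (22*(-18))*(6 - 3) = -396*3 = -1188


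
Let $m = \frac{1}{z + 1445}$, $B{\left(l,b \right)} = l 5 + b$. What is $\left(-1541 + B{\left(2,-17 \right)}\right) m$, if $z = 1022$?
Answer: $- \frac{1548}{2467} \approx -0.62748$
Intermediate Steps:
$B{\left(l,b \right)} = b + 5 l$ ($B{\left(l,b \right)} = 5 l + b = b + 5 l$)
$m = \frac{1}{2467}$ ($m = \frac{1}{1022 + 1445} = \frac{1}{2467} \approx 0.00040535$)
$\left(-1541 + B{\left(2,-17 \right)}\right) m = \left(-1541 + \left(-17 + 5 \cdot 2\right)\right) \frac{1}{2467} = \left(-1541 + \left(-17 + 10\right)\right) \frac{1}{2467} = \left(-1541 - 7\right) \frac{1}{2467} = \left(-1548\right) \frac{1}{2467} = - \frac{1548}{2467}$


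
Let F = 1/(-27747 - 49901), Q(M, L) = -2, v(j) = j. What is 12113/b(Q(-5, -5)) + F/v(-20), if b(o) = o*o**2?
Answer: -2351375559/1552960 ≈ -1514.1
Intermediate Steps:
b(o) = o**3
F = -1/77648 (F = 1/(-77648) = -1/77648 ≈ -1.2879e-5)
12113/b(Q(-5, -5)) + F/v(-20) = 12113/((-2)**3) - 1/77648/(-20) = 12113/(-8) - 1/77648*(-1/20) = 12113*(-1/8) + 1/1552960 = -12113/8 + 1/1552960 = -2351375559/1552960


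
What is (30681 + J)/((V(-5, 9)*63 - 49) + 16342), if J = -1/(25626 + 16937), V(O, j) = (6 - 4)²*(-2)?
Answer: 1305875402/672027207 ≈ 1.9432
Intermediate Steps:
V(O, j) = -8 (V(O, j) = 2²*(-2) = 4*(-2) = -8)
J = -1/42563 ≈ -2.3495e-5
(30681 + J)/((V(-5, 9)*63 - 49) + 16342) = (30681 - 1/42563)/((-8*63 - 49) + 16342) = 1305875402/(42563*((-504 - 49) + 16342)) = 1305875402/(42563*(-553 + 16342)) = (1305875402/42563)/15789 = (1305875402/42563)*(1/15789) = 1305875402/672027207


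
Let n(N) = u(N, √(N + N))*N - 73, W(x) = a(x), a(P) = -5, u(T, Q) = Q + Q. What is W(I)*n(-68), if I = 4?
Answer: 365 + 1360*I*√34 ≈ 365.0 + 7930.1*I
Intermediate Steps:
u(T, Q) = 2*Q
W(x) = -5
n(N) = -73 + 2*√2*N^(3/2) (n(N) = (2*√(N + N))*N - 73 = (2*√(2*N))*N - 73 = (2*(√2*√N))*N - 73 = (2*√2*√N)*N - 73 = 2*√2*N^(3/2) - 73 = -73 + 2*√2*N^(3/2))
W(I)*n(-68) = -5*(-73 + 2*√2*(-68)^(3/2)) = -5*(-73 + 2*√2*(-136*I*√17)) = -5*(-73 - 272*I*√34) = 365 + 1360*I*√34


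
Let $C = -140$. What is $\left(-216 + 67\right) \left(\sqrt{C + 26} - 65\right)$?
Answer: $9685 - 149 i \sqrt{114} \approx 9685.0 - 1590.9 i$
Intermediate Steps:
$\left(-216 + 67\right) \left(\sqrt{C + 26} - 65\right) = \left(-216 + 67\right) \left(\sqrt{-140 + 26} - 65\right) = - 149 \left(\sqrt{-114} - 65\right) = - 149 \left(i \sqrt{114} - 65\right) = - 149 \left(-65 + i \sqrt{114}\right) = 9685 - 149 i \sqrt{114}$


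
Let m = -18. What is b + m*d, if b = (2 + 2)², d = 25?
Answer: -434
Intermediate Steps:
b = 16 (b = 4² = 16)
b + m*d = 16 - 18*25 = 16 - 450 = -434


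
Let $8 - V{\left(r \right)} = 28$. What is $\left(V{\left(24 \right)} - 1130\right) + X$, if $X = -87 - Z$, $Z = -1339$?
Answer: $102$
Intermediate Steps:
$V{\left(r \right)} = -20$ ($V{\left(r \right)} = 8 - 28 = -20$)
$X = 1252$ ($X = -87 - -1339 = -87 + 1339 = 1252$)
$\left(V{\left(24 \right)} - 1130\right) + X = \left(-20 - 1130\right) + 1252 = -1150 + 1252 = 102$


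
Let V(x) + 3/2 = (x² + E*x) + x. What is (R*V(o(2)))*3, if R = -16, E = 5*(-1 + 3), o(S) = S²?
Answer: -2808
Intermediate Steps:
E = 10 (E = 5*2 = 10)
V(x) = -3/2 + x² + 11*x (V(x) = -3/2 + ((x² + 10*x) + x) = -3/2 + (x² + 11*x) = -3/2 + x² + 11*x)
(R*V(o(2)))*3 = -16*(-3/2 + (2²)² + 11*2²)*3 = -16*(-3/2 + 4² + 11*4)*3 = -16*(-3/2 + 16 + 44)*3 = -16*117/2*3 = -936*3 = -2808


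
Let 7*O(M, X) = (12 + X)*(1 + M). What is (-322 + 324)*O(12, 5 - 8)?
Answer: 234/7 ≈ 33.429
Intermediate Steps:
O(M, X) = (1 + M)*(12 + X)/7 (O(M, X) = ((12 + X)*(1 + M))/7 = ((1 + M)*(12 + X))/7 = (1 + M)*(12 + X)/7)
(-322 + 324)*O(12, 5 - 8) = (-322 + 324)*(12/7 + (5 - 8)/7 + (12/7)*12 + (⅐)*12*(5 - 8)) = 2*(12/7 + (⅐)*(-3) + 144/7 + (⅐)*12*(-3)) = 2*(12/7 - 3/7 + 144/7 - 36/7) = 2*(117/7) = 234/7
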